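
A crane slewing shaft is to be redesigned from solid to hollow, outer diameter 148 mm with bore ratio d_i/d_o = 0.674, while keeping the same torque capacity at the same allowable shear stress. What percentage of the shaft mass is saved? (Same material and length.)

Equal τ_max and T ⇒ the solid shaft needs d_s³ = d_o³(1−k⁴), so d_s = 148·(1−0.674⁴)^(1/3) = 137.0 mm.
Area ratio A_h/A_s = d_o²(1−k²)/d_s² = (1−k²)/(1−k⁴)^(2/3) = 0.6366.
Mass saving = 1 − 0.6366 = 36.3 %.

36.3 %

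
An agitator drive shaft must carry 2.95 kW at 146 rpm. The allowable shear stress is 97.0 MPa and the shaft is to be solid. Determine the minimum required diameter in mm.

21.6 mm

ω = 2π·146/60 = 15.29 rad/s, so T = P/ω = 2.95×10³ / 15.29 = 192.9 N·m.
For a solid shaft τ_max = 16T/(πd³), so d = (16T/(π τ_allow))^(1/3) = (16·192.9/(π·9.70×10^7))^(1/3) = 0.02164 m.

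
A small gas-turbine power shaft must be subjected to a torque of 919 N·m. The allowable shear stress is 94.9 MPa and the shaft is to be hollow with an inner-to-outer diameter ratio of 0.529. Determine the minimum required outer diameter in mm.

For a hollow shaft with d_i/d_o = 0.529: τ_max = 16T/(π d_o³ (1−k⁴)), so d_o = [16T/(π τ_allow (1−k⁴))]^(1/3) = [16·919.0/(π·9.49×10^7·0.9217)]^(1/3) = 0.03768 m.

37.7 mm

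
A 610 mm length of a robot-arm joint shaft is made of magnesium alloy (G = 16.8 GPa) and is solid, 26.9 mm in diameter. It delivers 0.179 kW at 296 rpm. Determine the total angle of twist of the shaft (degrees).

0.234°

ω = 2π·296/60 = 31.00 rad/s, so T = P/ω = 0.179×10³ / 31.00 = 5.775 N·m.
J = πd⁴/32 = π(0.0269)⁴/32 = 5.141×10^-8 m⁴.
θ = T·L/(G·J) = 5.775 × 0.610 / (16.8×10⁹ × 5.141×10^-8) = 4.079×10^-3 rad.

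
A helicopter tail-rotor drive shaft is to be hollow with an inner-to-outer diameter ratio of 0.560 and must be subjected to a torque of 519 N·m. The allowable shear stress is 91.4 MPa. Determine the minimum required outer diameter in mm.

31.8 mm

For a hollow shaft with d_i/d_o = 0.560: τ_max = 16T/(π d_o³ (1−k⁴)), so d_o = [16T/(π τ_allow (1−k⁴))]^(1/3) = [16·519.0/(π·9.14×10^7·0.9017)]^(1/3) = 0.03177 m.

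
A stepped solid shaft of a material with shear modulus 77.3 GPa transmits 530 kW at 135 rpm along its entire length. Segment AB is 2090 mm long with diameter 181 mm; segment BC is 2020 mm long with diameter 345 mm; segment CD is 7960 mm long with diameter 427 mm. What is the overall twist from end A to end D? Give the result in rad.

0.0115 rad

ω = 2π·135/60 = 14.14 rad/s, so T = P/ω = 530×10³ / 14.14 = 37490 N·m.
J_AB = π(0.181)⁴/32 = 1.05×10^-4 m⁴; J_BC = π(0.345)⁴/32 = 1.39×10^-3 m⁴; J_CD = π(0.427)⁴/32 = 3.26×10^-3 m⁴.
θ = (T/G)·Σ L_i/J_i = (37490/77.3×10⁹)·(2.09/1.05×10^-4 + 2.02/1.39×10^-3 + 7.96/3.26×10^-3) = 0.01151 rad.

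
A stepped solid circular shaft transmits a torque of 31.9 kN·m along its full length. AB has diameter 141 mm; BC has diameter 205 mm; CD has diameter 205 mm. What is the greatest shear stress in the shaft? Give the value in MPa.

58.0 MPa

Under the same torque, τ_max = 16T/(πd³) is largest where d is smallest — segment AB (d = 141 mm).
τ_max = 16·31900/(π·(0.141)³) = 5.796×10^7 Pa.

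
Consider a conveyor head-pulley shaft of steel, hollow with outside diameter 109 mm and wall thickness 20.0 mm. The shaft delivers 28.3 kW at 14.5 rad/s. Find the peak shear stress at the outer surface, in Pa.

9.14e6 Pa

ω = 14.5 rad/s, so T = P/ω = 28.3×10³ / 14.50 = 1952 N·m.
J = π(d_o⁴ − d_i⁴)/32 = π(0.109⁴ − 0.0690⁴)/32 = 1.163×10^-5 m⁴.
τ_max = T·r/J = 1952 × 0.0545 / 1.163×10^-5 = 9.144×10^6 Pa.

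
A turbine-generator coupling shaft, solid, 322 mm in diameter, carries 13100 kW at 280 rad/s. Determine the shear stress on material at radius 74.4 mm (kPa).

3300 kPa

ω = 280 rad/s, so T = P/ω = 13100×10³ / 280.0 = 46790 N·m.
J = πd⁴/32 = π(0.322)⁴/32 = 1.055×10^-3 m⁴.
Shear stress varies linearly with radius: τ = T·r/J = 46790 × 0.0744 / 1.055×10^-3 = 3.298×10^6 Pa.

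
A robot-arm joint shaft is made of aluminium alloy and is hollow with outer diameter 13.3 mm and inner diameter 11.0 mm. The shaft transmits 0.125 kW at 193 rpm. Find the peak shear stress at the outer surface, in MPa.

ω = 2π·193/60 = 20.21 rad/s, so T = P/ω = 0.125×10³ / 20.21 = 6.185 N·m.
J = π(d_o⁴ − d_i⁴)/32 = π(0.0133⁴ − 0.0110⁴)/32 = 1.635×10^-9 m⁴.
τ_max = T·r/J = 6.185 × 0.00665 / 1.635×10^-9 = 2.516×10^7 Pa.

25.2 MPa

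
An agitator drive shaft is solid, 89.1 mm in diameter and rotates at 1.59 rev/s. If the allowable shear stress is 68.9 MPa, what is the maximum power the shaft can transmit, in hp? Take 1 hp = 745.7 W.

128 hp

J = πd⁴/32 = π(0.0891)⁴/32 = 6.187×10^-6 m⁴.
T_max = τ_allow·J/r = 6.89×10^7 × 6.187×10^-6 / 0.0445 = 9569 N·m.
ω = 2π·1.59 = 9.990 rad/s, so P_max = T_max·ω = 9.560×10^4 W.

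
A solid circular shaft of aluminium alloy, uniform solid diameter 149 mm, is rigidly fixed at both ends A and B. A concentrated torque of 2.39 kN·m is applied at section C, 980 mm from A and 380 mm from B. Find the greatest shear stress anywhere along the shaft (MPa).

With uniform GJ and both ends fixed, compatibility θ_AC = θ_CB gives T_A·a = T_B·b, together with T_A + T_B = T₀.
T_A = T₀·b/(a+b) = 2390·380/1360 = 667.8 N·m; T_B = 1722 N·m.
τ in each portion: τ_AC = 1.03×10^6 Pa, τ_CB = 2.65×10^6 Pa; maximum is in CB.
τ_max = T_CB·r/J = 1722·0.0745/4.84×10^-5 = 2.652×10^6 Pa.

2.65 MPa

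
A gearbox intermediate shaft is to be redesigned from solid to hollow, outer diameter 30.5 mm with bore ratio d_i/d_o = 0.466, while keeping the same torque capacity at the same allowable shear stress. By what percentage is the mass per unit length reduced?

Equal τ_max and T ⇒ the solid shaft needs d_s³ = d_o³(1−k⁴), so d_s = 30.5·(1−0.466⁴)^(1/3) = 30.01 mm.
Area ratio A_h/A_s = d_o²(1−k²)/d_s² = (1−k²)/(1−k⁴)^(2/3) = 0.8085.
Mass saving = 1 − 0.8085 = 19.2 %.

19.2 %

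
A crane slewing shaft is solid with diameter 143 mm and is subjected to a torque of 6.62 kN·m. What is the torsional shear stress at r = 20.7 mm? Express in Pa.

J = πd⁴/32 = π(0.143)⁴/32 = 4.105×10^-5 m⁴.
Shear stress varies linearly with radius: τ = T·r/J = 6620 × 0.0207 / 4.105×10^-5 = 3.338×10^6 Pa.

3.34e6 Pa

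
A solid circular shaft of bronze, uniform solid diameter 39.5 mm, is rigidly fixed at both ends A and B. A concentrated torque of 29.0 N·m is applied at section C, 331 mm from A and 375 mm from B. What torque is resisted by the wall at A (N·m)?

15.4 N·m

With uniform GJ and both ends fixed, compatibility θ_AC = θ_CB gives T_A·a = T_B·b, together with T_A + T_B = T₀.
T_A = T₀·b/(a+b) = 29.00·375/706.0 = 15.40 N·m; T_B = 13.60 N·m.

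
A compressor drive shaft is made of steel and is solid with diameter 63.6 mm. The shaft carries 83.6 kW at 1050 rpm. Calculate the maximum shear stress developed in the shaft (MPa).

15.1 MPa

ω = 2π·1050/60 = 110.0 rad/s, so T = P/ω = 83.6×10³ / 110.0 = 760.3 N·m.
J = πd⁴/32 = π(0.0636)⁴/32 = 1.606×10^-6 m⁴.
τ_max = T·r/J = 760.3 × 0.0318 / 1.606×10^-6 = 1.505×10^7 Pa.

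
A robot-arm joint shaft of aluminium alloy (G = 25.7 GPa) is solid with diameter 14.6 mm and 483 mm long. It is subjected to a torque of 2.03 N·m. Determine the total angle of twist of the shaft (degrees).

0.490°

J = πd⁴/32 = π(0.0146)⁴/32 = 4.461×10^-9 m⁴.
θ = T·L/(G·J) = 2.030 × 0.483 / (25.7×10⁹ × 4.461×10^-9) = 8.553×10^-3 rad.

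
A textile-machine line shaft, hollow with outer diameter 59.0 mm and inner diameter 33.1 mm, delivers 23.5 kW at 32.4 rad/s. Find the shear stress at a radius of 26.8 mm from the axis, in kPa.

ω = 32.4 rad/s, so T = P/ω = 23.5×10³ / 32.40 = 725.3 N·m.
J = π(d_o⁴ − d_i⁴)/32 = π(0.0590⁴ − 0.0331⁴)/32 = 1.072×10^-6 m⁴.
Shear stress varies linearly with radius: τ = T·r/J = 725.3 × 0.0268 / 1.072×10^-6 = 1.814×10^7 Pa.

18100 kPa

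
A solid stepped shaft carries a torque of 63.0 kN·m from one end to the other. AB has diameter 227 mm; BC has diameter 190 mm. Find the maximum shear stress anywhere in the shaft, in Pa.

Under the same torque, τ_max = 16T/(πd³) is largest where d is smallest — segment BC (d = 190 mm).
τ_max = 16·63000/(π·(0.190)³) = 4.678×10^7 Pa.

4.68e7 Pa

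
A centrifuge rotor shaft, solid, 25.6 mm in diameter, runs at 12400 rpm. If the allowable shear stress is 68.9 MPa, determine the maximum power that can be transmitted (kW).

J = πd⁴/32 = π(0.0256)⁴/32 = 4.217×10^-8 m⁴.
T_max = τ_allow·J/r = 6.89×10^7 × 4.217×10^-8 / 0.0128 = 227.0 N·m.
ω = 2π·12400/60 = 1299 rad/s, so P_max = T_max·ω = 2.947×10^5 W.

295 kW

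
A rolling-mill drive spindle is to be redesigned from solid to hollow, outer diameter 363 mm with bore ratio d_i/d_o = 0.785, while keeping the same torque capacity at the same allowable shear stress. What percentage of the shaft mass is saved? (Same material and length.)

47.2 %

Equal τ_max and T ⇒ the solid shaft needs d_s³ = d_o³(1−k⁴), so d_s = 363·(1−0.785⁴)^(1/3) = 309.6 mm.
Area ratio A_h/A_s = d_o²(1−k²)/d_s² = (1−k²)/(1−k⁴)^(2/3) = 0.5277.
Mass saving = 1 − 0.5277 = 47.2 %.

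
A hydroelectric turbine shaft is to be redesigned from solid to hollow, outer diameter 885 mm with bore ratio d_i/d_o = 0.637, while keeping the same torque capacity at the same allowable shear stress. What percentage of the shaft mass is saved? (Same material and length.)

Equal τ_max and T ⇒ the solid shaft needs d_s³ = d_o³(1−k⁴), so d_s = 885·(1−0.637⁴)^(1/3) = 833.5 mm.
Area ratio A_h/A_s = d_o²(1−k²)/d_s² = (1−k²)/(1−k⁴)^(2/3) = 0.6700.
Mass saving = 1 − 0.6700 = 33.0 %.

33.0 %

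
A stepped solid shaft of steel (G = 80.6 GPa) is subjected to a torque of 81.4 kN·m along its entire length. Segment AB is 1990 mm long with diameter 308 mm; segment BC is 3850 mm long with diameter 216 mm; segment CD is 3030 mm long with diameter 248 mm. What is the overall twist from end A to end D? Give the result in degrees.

1.64°

J_AB = π(0.308)⁴/32 = 8.83×10^-4 m⁴; J_BC = π(0.216)⁴/32 = 2.14×10^-4 m⁴; J_CD = π(0.248)⁴/32 = 3.71×10^-4 m⁴.
θ = (T/G)·Σ L_i/J_i = (81400/80.6×10⁹)·(1.99/8.83×10^-4 + 3.85/2.14×10^-4 + 3.03/3.71×10^-4) = 0.02871 rad.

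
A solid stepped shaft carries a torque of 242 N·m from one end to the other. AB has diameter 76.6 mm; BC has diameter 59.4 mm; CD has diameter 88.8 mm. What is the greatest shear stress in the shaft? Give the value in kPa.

Under the same torque, τ_max = 16T/(πd³) is largest where d is smallest — segment BC (d = 59.4 mm).
τ_max = 16·242.0/(π·(0.0594)³) = 5.881×10^6 Pa.

5880 kPa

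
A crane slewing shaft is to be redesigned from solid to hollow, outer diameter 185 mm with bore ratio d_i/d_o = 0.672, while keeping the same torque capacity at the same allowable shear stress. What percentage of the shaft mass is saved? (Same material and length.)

Equal τ_max and T ⇒ the solid shaft needs d_s³ = d_o³(1−k⁴), so d_s = 185·(1−0.672⁴)^(1/3) = 171.5 mm.
Area ratio A_h/A_s = d_o²(1−k²)/d_s² = (1−k²)/(1−k⁴)^(2/3) = 0.6385.
Mass saving = 1 − 0.6385 = 36.2 %.

36.2 %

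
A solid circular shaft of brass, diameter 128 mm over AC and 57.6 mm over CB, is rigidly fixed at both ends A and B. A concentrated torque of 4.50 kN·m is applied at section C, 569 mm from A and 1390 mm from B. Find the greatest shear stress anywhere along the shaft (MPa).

Compatibility: T_A·a/J_AC = T_B·b/J_CB with T_A + T_B = T₀.
J_AC = 2.64×10^-5 m⁴, J_CB = 1.08×10^-6 m⁴, so T_A = T₀·(J_AC/a)/((J_AC/a)+(J_CB/b)) = 4426 N·m, T_B = 74.29 N·m.
τ in each portion: τ_AC = 1.07×10^7 Pa, τ_CB = 1.98×10^6 Pa; maximum is in AC.
τ_max = T_AC·r/J = 4426·0.0640/2.64×10^-5 = 1.075×10^7 Pa.

10.7 MPa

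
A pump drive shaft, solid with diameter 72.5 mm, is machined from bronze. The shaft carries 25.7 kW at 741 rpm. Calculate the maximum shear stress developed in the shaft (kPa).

4430 kPa

ω = 2π·741/60 = 77.60 rad/s, so T = P/ω = 25.7×10³ / 77.60 = 331.2 N·m.
J = πd⁴/32 = π(0.0725)⁴/32 = 2.712×10^-6 m⁴.
τ_max = T·r/J = 331.2 × 0.0362 / 2.712×10^-6 = 4.426×10^6 Pa.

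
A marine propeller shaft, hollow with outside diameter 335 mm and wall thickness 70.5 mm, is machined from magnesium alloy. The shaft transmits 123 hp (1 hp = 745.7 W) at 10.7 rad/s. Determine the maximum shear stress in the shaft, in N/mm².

ω = 10.7 rad/s, so T = P/ω = 123×745.7 / 10.70 = 8572 N·m.
J = π(d_o⁴ − d_i⁴)/32 = π(0.335⁴ − 0.194⁴)/32 = 1.097×10^-3 m⁴.
τ_max = T·r/J = 8572 × 0.168 / 1.097×10^-3 = 1.308×10^6 Pa.

1.31 N/mm²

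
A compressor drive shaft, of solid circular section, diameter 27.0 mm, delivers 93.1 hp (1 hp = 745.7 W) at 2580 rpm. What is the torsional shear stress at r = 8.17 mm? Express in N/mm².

40.2 N/mm²

ω = 2π·2580/60 = 270.2 rad/s, so T = P/ω = 93.1×745.7 / 270.2 = 257.0 N·m.
J = πd⁴/32 = π(0.0270)⁴/32 = 5.217×10^-8 m⁴.
Shear stress varies linearly with radius: τ = T·r/J = 257.0 × 0.00817 / 5.217×10^-8 = 4.024×10^7 Pa.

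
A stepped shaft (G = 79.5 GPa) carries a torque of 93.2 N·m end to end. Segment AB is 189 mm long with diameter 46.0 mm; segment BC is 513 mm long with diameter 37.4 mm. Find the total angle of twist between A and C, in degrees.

0.208°

J_AB = π(0.0460)⁴/32 = 4.40×10^-7 m⁴; J_BC = π(0.0374)⁴/32 = 1.92×10^-7 m⁴.
θ = (T/G)·Σ L_i/J_i = (93.20/79.5×10⁹)·(0.189/4.40×10^-7 + 0.513/1.92×10^-7) = 3.635×10^-3 rad.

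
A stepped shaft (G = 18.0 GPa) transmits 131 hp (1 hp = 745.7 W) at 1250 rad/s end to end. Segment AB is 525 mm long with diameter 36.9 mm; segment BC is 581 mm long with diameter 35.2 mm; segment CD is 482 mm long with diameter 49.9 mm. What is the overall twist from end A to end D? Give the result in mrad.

ω = 1250 rad/s, so T = P/ω = 131×745.7 / 1250 = 78.15 N·m.
J_AB = π(0.0369)⁴/32 = 1.82×10^-7 m⁴; J_BC = π(0.0352)⁴/32 = 1.51×10^-7 m⁴; J_CD = π(0.0499)⁴/32 = 6.09×10^-7 m⁴.
θ = (T/G)·Σ L_i/J_i = (78.15/18.0×10⁹)·(0.525/1.82×10^-7 + 0.581/1.51×10^-7 + 0.482/6.09×10^-7) = 0.03270 rad.

32.7 mrad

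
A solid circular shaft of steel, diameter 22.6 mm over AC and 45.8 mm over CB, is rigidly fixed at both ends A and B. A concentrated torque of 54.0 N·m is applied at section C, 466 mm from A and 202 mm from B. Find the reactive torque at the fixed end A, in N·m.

1.35 N·m

Compatibility: T_A·a/J_AC = T_B·b/J_CB with T_A + T_B = T₀.
J_AC = 2.56×10^-8 m⁴, J_CB = 4.32×10^-7 m⁴, so T_A = T₀·(J_AC/a)/((J_AC/a)+(J_CB/b)) = 1.353 N·m, T_B = 52.65 N·m.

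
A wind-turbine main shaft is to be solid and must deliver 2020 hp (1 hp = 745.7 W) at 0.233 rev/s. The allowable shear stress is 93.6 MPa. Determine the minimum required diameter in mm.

ω = 2π·0.233 = 1.464 rad/s, so T = P/ω = 2020×745.7 / 1.464 = 1.029e6 N·m.
For a solid shaft τ_max = 16T/(πd³), so d = (16T/(π τ_allow))^(1/3) = (16·1.029e6/(π·9.36×10^7))^(1/3) = 0.3826 m.

383 mm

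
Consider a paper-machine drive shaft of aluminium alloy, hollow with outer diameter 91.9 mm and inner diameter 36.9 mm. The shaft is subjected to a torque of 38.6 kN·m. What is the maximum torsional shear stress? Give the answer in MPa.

J = π(d_o⁴ − d_i⁴)/32 = π(0.0919⁴ − 0.0369⁴)/32 = 6.821×10^-6 m⁴.
τ_max = T·r/J = 38600 × 0.0460 / 6.821×10^-6 = 2.600×10^8 Pa.

260 MPa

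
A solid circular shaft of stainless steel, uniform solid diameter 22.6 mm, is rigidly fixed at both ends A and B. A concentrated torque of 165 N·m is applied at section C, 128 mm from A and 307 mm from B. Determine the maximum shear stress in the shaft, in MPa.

51.4 MPa

With uniform GJ and both ends fixed, compatibility θ_AC = θ_CB gives T_A·a = T_B·b, together with T_A + T_B = T₀.
T_A = T₀·b/(a+b) = 165.0·307/435.0 = 116.4 N·m; T_B = 48.55 N·m.
τ in each portion: τ_AC = 5.14×10^7 Pa, τ_CB = 2.14×10^7 Pa; maximum is in AC.
τ_max = T_AC·r/J = 116.4·0.0113/2.56×10^-8 = 5.138×10^7 Pa.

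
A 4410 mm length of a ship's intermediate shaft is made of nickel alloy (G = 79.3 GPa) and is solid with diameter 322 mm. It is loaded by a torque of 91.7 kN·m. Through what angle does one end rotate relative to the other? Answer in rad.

J = πd⁴/32 = π(0.322)⁴/32 = 1.055×10^-3 m⁴.
θ = T·L/(G·J) = 91700 × 4.41 / (79.3×10⁹ × 1.055×10^-3) = 4.832×10^-3 rad.

0.00483 rad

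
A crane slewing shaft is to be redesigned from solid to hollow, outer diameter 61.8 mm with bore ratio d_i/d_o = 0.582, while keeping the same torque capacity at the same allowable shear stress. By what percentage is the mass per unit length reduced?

Equal τ_max and T ⇒ the solid shaft needs d_s³ = d_o³(1−k⁴), so d_s = 61.8·(1−0.582⁴)^(1/3) = 59.34 mm.
Area ratio A_h/A_s = d_o²(1−k²)/d_s² = (1−k²)/(1−k⁴)^(2/3) = 0.7172.
Mass saving = 1 − 0.7172 = 28.3 %.

28.3 %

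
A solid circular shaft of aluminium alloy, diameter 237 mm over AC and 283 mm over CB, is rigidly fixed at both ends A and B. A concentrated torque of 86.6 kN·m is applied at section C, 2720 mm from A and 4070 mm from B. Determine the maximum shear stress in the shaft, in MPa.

14.0 MPa

Compatibility: T_A·a/J_AC = T_B·b/J_CB with T_A + T_B = T₀.
J_AC = 3.10×10^-4 m⁴, J_CB = 6.30×10^-4 m⁴, so T_A = T₀·(J_AC/a)/((J_AC/a)+(J_CB/b)) = 36710 N·m, T_B = 49890 N·m.
τ in each portion: τ_AC = 1.40×10^7 Pa, τ_CB = 1.12×10^7 Pa; maximum is in AC.
τ_max = T_AC·r/J = 36710·0.118/3.10×10^-4 = 1.405×10^7 Pa.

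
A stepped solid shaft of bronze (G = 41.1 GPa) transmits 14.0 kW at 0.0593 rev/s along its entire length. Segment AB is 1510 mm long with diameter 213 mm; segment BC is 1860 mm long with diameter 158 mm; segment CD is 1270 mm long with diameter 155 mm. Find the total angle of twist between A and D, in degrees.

ω = 2π·0.0593 = 0.3726 rad/s, so T = P/ω = 14.0×10³ / 0.3726 = 37570 N·m.
J_AB = π(0.213)⁴/32 = 2.02×10^-4 m⁴; J_BC = π(0.158)⁴/32 = 6.12×10^-5 m⁴; J_CD = π(0.155)⁴/32 = 5.67×10^-5 m⁴.
θ = (T/G)·Σ L_i/J_i = (37570/41.1×10⁹)·(1.51/2.02×10^-4 + 1.86/6.12×10^-5 + 1.27/5.67×10^-5) = 0.05511 rad.

3.16°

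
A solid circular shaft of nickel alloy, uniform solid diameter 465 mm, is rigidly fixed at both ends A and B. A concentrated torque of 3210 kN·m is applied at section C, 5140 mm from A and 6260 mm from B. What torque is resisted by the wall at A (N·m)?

1.76e6 N·m

With uniform GJ and both ends fixed, compatibility θ_AC = θ_CB gives T_A·a = T_B·b, together with T_A + T_B = T₀.
T_A = T₀·b/(a+b) = 3.210e6·6260/11400 = 1.763e6 N·m; T_B = 1.447e6 N·m.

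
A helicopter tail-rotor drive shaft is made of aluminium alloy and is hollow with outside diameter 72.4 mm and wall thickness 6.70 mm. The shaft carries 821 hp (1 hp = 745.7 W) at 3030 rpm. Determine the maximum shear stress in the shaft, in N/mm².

46.3 N/mm²

ω = 2π·3030/60 = 317.3 rad/s, so T = P/ω = 821×745.7 / 317.3 = 1929 N·m.
J = π(d_o⁴ − d_i⁴)/32 = π(0.0724⁴ − 0.0590⁴)/32 = 1.508×10^-6 m⁴.
τ_max = T·r/J = 1929 × 0.0362 / 1.508×10^-6 = 4.632×10^7 Pa.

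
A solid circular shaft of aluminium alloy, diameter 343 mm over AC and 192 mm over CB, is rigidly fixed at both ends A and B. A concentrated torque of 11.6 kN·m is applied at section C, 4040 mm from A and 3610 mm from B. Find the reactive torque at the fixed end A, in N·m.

10500 N·m

Compatibility: T_A·a/J_AC = T_B·b/J_CB with T_A + T_B = T₀.
J_AC = 1.36×10^-3 m⁴, J_CB = 1.33×10^-4 m⁴, so T_A = T₀·(J_AC/a)/((J_AC/a)+(J_CB/b)) = 10450 N·m, T_B = 1148 N·m.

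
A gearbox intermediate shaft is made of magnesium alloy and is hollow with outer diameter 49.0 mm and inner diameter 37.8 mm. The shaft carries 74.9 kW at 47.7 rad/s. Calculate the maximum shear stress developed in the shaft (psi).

ω = 47.7 rad/s, so T = P/ω = 74.9×10³ / 47.70 = 1570 N·m.
J = π(d_o⁴ − d_i⁴)/32 = π(0.0490⁴ − 0.0378⁴)/32 = 3.655×10^-7 m⁴.
τ_max = T·r/J = 1570 × 0.0245 / 3.655×10^-7 = 1.052×10^8 Pa.

15300 psi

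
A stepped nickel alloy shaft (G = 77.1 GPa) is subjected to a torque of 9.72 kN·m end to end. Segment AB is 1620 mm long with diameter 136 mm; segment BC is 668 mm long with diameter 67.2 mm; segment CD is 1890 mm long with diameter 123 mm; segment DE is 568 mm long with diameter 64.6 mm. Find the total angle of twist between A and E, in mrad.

J_AB = π(0.136)⁴/32 = 3.36×10^-5 m⁴; J_BC = π(0.0672)⁴/32 = 2.00×10^-6 m⁴; J_CD = π(0.123)⁴/32 = 2.25×10^-5 m⁴; J_DE = π(0.0646)⁴/32 = 1.71×10^-6 m⁴.
θ = (T/G)·Σ L_i/J_i = (9720/77.1×10⁹)·(1.62/3.36×10^-5 + 0.668/2.00×10^-6 + 1.89/2.25×10^-5 + 0.568/1.71×10^-6) = 0.1006 rad.

101 mrad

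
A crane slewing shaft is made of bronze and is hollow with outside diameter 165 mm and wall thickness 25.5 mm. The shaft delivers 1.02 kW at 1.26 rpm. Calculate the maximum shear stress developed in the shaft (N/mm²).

11.4 N/mm²

ω = 2π·1.26/60 = 0.1319 rad/s, so T = P/ω = 1.02×10³ / 0.1319 = 7730 N·m.
J = π(d_o⁴ − d_i⁴)/32 = π(0.165⁴ − 0.114⁴)/32 = 5.619×10^-5 m⁴.
τ_max = T·r/J = 7730 × 0.0825 / 5.619×10^-5 = 1.135×10^7 Pa.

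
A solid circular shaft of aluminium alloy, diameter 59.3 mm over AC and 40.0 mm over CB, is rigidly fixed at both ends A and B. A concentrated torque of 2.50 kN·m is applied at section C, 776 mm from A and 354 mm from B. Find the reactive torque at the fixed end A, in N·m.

Compatibility: T_A·a/J_AC = T_B·b/J_CB with T_A + T_B = T₀.
J_AC = 1.21×10^-6 m⁴, J_CB = 2.51×10^-7 m⁴, so T_A = T₀·(J_AC/a)/((J_AC/a)+(J_CB/b)) = 1720 N·m, T_B = 780.4 N·m.

1720 N·m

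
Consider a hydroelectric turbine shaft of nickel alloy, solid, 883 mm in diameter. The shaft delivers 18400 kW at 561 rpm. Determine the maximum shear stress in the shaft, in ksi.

0.336 ksi

ω = 2π·561/60 = 58.75 rad/s, so T = P/ω = 18400×10³ / 58.75 = 313200 N·m.
J = πd⁴/32 = π(0.883)⁴/32 = 0.05968 m⁴.
τ_max = T·r/J = 313200 × 0.442 / 0.05968 = 2.317×10^6 Pa.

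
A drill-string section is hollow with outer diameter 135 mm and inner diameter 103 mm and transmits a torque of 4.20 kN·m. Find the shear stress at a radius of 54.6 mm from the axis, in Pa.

1.06e7 Pa

J = π(d_o⁴ − d_i⁴)/32 = π(0.135⁴ − 0.103⁴)/32 = 2.156×10^-5 m⁴.
Shear stress varies linearly with radius: τ = T·r/J = 4200 × 0.0546 / 2.156×10^-5 = 1.064×10^7 Pa.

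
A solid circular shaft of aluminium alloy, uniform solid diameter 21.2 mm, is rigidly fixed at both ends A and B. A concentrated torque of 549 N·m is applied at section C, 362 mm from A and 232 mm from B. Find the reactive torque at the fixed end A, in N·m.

With uniform GJ and both ends fixed, compatibility θ_AC = θ_CB gives T_A·a = T_B·b, together with T_A + T_B = T₀.
T_A = T₀·b/(a+b) = 549.0·232/594.0 = 214.4 N·m; T_B = 334.6 N·m.

214 N·m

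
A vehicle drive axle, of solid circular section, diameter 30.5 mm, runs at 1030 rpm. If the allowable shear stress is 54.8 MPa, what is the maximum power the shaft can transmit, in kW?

32.9 kW

J = πd⁴/32 = π(0.0305)⁴/32 = 8.496×10^-8 m⁴.
T_max = τ_allow·J/r = 5.48×10^7 × 8.496×10^-8 / 0.0152 = 305.3 N·m.
ω = 2π·1030/60 = 107.9 rad/s, so P_max = T_max·ω = 3.293×10^4 W.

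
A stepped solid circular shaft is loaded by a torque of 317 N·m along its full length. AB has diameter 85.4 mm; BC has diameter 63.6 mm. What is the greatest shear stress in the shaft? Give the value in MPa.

6.28 MPa

Under the same torque, τ_max = 16T/(πd³) is largest where d is smallest — segment BC (d = 63.6 mm).
τ_max = 16·317.0/(π·(0.0636)³) = 6.276×10^6 Pa.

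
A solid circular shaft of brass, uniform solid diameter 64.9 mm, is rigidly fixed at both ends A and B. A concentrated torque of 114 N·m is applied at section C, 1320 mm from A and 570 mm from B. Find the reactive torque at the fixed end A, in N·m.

34.4 N·m

With uniform GJ and both ends fixed, compatibility θ_AC = θ_CB gives T_A·a = T_B·b, together with T_A + T_B = T₀.
T_A = T₀·b/(a+b) = 114.0·570/1890 = 34.38 N·m; T_B = 79.62 N·m.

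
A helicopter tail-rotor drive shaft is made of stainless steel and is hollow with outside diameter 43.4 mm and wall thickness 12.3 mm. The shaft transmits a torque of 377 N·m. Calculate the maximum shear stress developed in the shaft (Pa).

2.43e7 Pa

J = π(d_o⁴ − d_i⁴)/32 = π(0.0434⁴ − 0.0188⁴)/32 = 3.360×10^-7 m⁴.
τ_max = T·r/J = 377.0 × 0.0217 / 3.360×10^-7 = 2.434×10^7 Pa.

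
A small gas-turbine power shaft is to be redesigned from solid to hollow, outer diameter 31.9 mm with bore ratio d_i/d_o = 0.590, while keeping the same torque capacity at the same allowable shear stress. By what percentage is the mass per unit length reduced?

Equal τ_max and T ⇒ the solid shaft needs d_s³ = d_o³(1−k⁴), so d_s = 31.9·(1−0.590⁴)^(1/3) = 30.56 mm.
Area ratio A_h/A_s = d_o²(1−k²)/d_s² = (1−k²)/(1−k⁴)^(2/3) = 0.7105.
Mass saving = 1 − 0.7105 = 28.9 %.

28.9 %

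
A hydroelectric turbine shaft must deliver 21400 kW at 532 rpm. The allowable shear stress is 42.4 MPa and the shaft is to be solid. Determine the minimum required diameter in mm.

ω = 2π·532/60 = 55.71 rad/s, so T = P/ω = 21400×10³ / 55.71 = 384100 N·m.
For a solid shaft τ_max = 16T/(πd³), so d = (16T/(π τ_allow))^(1/3) = (16·384100/(π·4.24×10^7))^(1/3) = 0.3587 m.

359 mm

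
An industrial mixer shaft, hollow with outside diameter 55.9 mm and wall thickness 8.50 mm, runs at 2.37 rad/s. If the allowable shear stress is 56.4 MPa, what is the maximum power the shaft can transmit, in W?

J = π(d_o⁴ − d_i⁴)/32 = π(0.0559⁴ − 0.0389⁴)/32 = 7.338×10^-7 m⁴.
T_max = τ_allow·J/r = 5.64×10^7 × 7.338×10^-7 / 0.0279 = 1481 N·m.
ω = 2.37 rad/s, so P_max = T_max·ω = 3509 W.

3510 W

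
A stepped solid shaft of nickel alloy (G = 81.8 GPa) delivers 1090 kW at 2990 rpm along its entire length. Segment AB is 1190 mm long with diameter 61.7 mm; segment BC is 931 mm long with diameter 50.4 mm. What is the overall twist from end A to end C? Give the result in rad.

ω = 2π·2990/60 = 313.1 rad/s, so T = P/ω = 1090×10³ / 313.1 = 3481 N·m.
J_AB = π(0.0617)⁴/32 = 1.42×10^-6 m⁴; J_BC = π(0.0504)⁴/32 = 6.33×10^-7 m⁴.
θ = (T/G)·Σ L_i/J_i = (3481/81.8×10⁹)·(1.19/1.42×10^-6 + 0.931/6.33×10^-7) = 0.09814 rad.

0.0981 rad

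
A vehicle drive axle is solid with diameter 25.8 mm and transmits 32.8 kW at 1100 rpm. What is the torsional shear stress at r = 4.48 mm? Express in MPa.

ω = 2π·1100/60 = 115.2 rad/s, so T = P/ω = 32.8×10³ / 115.2 = 284.7 N·m.
J = πd⁴/32 = π(0.0258)⁴/32 = 4.350×10^-8 m⁴.
Shear stress varies linearly with radius: τ = T·r/J = 284.7 × 0.00448 / 4.350×10^-8 = 2.933×10^7 Pa.

29.3 MPa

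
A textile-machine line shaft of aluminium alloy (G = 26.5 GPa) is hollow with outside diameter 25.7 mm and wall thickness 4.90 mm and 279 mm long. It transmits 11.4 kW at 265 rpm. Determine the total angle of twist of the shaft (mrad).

118 mrad

ω = 2π·265/60 = 27.75 rad/s, so T = P/ω = 11.4×10³ / 27.75 = 410.8 N·m.
J = π(d_o⁴ − d_i⁴)/32 = π(0.0257⁴ − 0.0159⁴)/32 = 3.655×10^-8 m⁴.
θ = T·L/(G·J) = 410.8 × 0.279 / (26.5×10⁹ × 3.655×10^-8) = 0.1183 rad.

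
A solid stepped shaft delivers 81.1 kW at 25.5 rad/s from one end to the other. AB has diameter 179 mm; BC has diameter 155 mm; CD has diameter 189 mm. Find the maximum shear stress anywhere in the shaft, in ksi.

ω = 25.5 rad/s, so T = P/ω = 81.1×10³ / 25.50 = 3180 N·m.
Under the same torque, τ_max = 16T/(πd³) is largest where d is smallest — segment BC (d = 155 mm).
τ_max = 16·3180/(π·(0.155)³) = 4.350×10^6 Pa.

0.631 ksi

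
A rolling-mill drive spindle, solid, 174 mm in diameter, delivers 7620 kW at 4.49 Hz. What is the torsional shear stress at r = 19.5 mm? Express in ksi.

8.49 ksi

ω = 2π·4.49 = 28.21 rad/s, so T = P/ω = 7620×10³ / 28.21 = 270100 N·m.
J = πd⁴/32 = π(0.174)⁴/32 = 8.999×10^-5 m⁴.
Shear stress varies linearly with radius: τ = T·r/J = 270100 × 0.0195 / 8.999×10^-5 = 5.853×10^7 Pa.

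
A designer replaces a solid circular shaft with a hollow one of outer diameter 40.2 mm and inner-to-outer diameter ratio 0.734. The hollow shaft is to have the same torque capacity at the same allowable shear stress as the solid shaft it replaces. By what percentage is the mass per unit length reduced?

42.0 %

Equal τ_max and T ⇒ the solid shaft needs d_s³ = d_o³(1−k⁴), so d_s = 40.2·(1−0.734⁴)^(1/3) = 35.86 mm.
Area ratio A_h/A_s = d_o²(1−k²)/d_s² = (1−k²)/(1−k⁴)^(2/3) = 0.5797.
Mass saving = 1 − 0.5797 = 42.0 %.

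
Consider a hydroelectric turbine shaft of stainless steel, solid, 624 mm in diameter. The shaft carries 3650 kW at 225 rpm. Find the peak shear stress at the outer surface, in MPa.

ω = 2π·225/60 = 23.56 rad/s, so T = P/ω = 3650×10³ / 23.56 = 154900 N·m.
J = πd⁴/32 = π(0.624)⁴/32 = 0.01488 m⁴.
τ_max = T·r/J = 154900 × 0.312 / 0.01488 = 3.247×10^6 Pa.

3.25 MPa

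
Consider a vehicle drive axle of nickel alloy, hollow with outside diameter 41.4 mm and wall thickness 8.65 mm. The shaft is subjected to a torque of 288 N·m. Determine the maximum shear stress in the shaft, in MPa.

23.4 MPa

J = π(d_o⁴ − d_i⁴)/32 = π(0.0414⁴ − 0.0241⁴)/32 = 2.553×10^-7 m⁴.
τ_max = T·r/J = 288.0 × 0.0207 / 2.553×10^-7 = 2.335×10^7 Pa.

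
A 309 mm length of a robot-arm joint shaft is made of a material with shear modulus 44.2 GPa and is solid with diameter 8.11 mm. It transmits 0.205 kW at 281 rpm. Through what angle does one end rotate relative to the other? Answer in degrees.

6.57°

ω = 2π·281/60 = 29.43 rad/s, so T = P/ω = 0.205×10³ / 29.43 = 6.967 N·m.
J = πd⁴/32 = π(0.00811)⁴/32 = 4.247×10^-10 m⁴.
θ = T·L/(G·J) = 6.967 × 0.309 / (44.2×10⁹ × 4.247×10^-10) = 0.1147 rad.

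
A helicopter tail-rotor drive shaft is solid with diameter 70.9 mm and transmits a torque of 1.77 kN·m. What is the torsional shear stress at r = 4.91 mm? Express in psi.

J = πd⁴/32 = π(0.0709)⁴/32 = 2.481×10^-6 m⁴.
Shear stress varies linearly with radius: τ = T·r/J = 1770 × 0.00491 / 2.481×10^-6 = 3.503×10^6 Pa.

508 psi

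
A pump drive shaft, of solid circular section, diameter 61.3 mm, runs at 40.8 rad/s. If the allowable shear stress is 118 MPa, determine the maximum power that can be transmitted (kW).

J = πd⁴/32 = π(0.0613)⁴/32 = 1.386×10^-6 m⁴.
T_max = τ_allow·J/r = 1.18×10^8 × 1.386×10^-6 / 0.0307 = 5337 N·m.
ω = 40.8 rad/s, so P_max = T_max·ω = 2.177×10^5 W.

218 kW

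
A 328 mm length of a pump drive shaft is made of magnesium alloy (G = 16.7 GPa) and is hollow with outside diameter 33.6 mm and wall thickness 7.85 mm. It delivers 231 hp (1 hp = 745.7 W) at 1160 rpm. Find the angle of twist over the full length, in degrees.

ω = 2π·1160/60 = 121.5 rad/s, so T = P/ω = 231×745.7 / 121.5 = 1418 N·m.
J = π(d_o⁴ − d_i⁴)/32 = π(0.0336⁴ − 0.0179⁴)/32 = 1.150×10^-7 m⁴.
θ = T·L/(G·J) = 1418 × 0.328 / (16.7×10⁹ × 1.150×10^-7) = 0.2421 rad.

13.9°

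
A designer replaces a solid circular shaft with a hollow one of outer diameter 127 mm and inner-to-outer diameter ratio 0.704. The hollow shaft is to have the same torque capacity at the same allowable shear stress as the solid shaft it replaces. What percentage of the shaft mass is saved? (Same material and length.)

39.1 %

Equal τ_max and T ⇒ the solid shaft needs d_s³ = d_o³(1−k⁴), so d_s = 127·(1−0.704⁴)^(1/3) = 115.6 mm.
Area ratio A_h/A_s = d_o²(1−k²)/d_s² = (1−k²)/(1−k⁴)^(2/3) = 0.6087.
Mass saving = 1 − 0.6087 = 39.1 %.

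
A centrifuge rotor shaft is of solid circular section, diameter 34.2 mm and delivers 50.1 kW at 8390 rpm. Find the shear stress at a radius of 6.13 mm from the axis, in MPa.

ω = 2π·8390/60 = 878.6 rad/s, so T = P/ω = 50.1×10³ / 878.6 = 57.02 N·m.
J = πd⁴/32 = π(0.0342)⁴/32 = 1.343×10^-7 m⁴.
Shear stress varies linearly with radius: τ = T·r/J = 57.02 × 0.00613 / 1.343×10^-7 = 2.603×10^6 Pa.

2.60 MPa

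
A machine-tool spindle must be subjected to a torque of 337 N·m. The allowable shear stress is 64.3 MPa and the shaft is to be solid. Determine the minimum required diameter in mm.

29.9 mm

For a solid shaft τ_max = 16T/(πd³), so d = (16T/(π τ_allow))^(1/3) = (16·337.0/(π·6.43×10^7))^(1/3) = 0.02989 m.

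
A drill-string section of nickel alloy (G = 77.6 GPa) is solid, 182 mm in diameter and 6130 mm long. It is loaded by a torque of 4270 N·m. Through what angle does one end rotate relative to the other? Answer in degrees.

0.179°

J = πd⁴/32 = π(0.182)⁴/32 = 1.077×10^-4 m⁴.
θ = T·L/(G·J) = 4270 × 6.13 / (77.6×10⁹ × 1.077×10^-4) = 3.131×10^-3 rad.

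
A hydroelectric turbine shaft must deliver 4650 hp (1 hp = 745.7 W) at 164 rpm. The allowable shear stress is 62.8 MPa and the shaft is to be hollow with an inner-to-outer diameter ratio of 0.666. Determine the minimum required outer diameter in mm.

ω = 2π·164/60 = 17.17 rad/s, so T = P/ω = 4650×745.7 / 17.17 = 201900 N·m.
For a hollow shaft with d_i/d_o = 0.666: τ_max = 16T/(π d_o³ (1−k⁴)), so d_o = [16T/(π τ_allow (1−k⁴))]^(1/3) = [16·201900/(π·6.28×10^7·0.8033)]^(1/3) = 0.2732 m.

273 mm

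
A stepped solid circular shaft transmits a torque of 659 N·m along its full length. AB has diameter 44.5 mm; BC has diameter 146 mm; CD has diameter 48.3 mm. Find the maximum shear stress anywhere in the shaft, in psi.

5520 psi

Under the same torque, τ_max = 16T/(πd³) is largest where d is smallest — segment AB (d = 44.5 mm).
τ_max = 16·659.0/(π·(0.0445)³) = 3.809×10^7 Pa.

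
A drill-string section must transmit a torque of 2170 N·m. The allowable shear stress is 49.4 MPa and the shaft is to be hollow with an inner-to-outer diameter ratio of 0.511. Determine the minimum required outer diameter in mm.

For a hollow shaft with d_i/d_o = 0.511: τ_max = 16T/(π d_o³ (1−k⁴)), so d_o = [16T/(π τ_allow (1−k⁴))]^(1/3) = [16·2170/(π·4.94×10^7·0.9318)]^(1/3) = 0.06215 m.

62.2 mm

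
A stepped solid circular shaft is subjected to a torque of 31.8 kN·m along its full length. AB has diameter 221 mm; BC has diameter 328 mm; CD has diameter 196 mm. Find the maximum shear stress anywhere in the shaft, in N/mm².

Under the same torque, τ_max = 16T/(πd³) is largest where d is smallest — segment CD (d = 196 mm).
τ_max = 16·31800/(π·(0.196)³) = 2.151×10^7 Pa.

21.5 N/mm²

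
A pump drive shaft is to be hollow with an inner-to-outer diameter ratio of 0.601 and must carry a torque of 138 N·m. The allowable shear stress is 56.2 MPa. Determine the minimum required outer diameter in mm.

24.3 mm

For a hollow shaft with d_i/d_o = 0.601: τ_max = 16T/(π d_o³ (1−k⁴)), so d_o = [16T/(π τ_allow (1−k⁴))]^(1/3) = [16·138.0/(π·5.62×10^7·0.8695)]^(1/3) = 0.02432 m.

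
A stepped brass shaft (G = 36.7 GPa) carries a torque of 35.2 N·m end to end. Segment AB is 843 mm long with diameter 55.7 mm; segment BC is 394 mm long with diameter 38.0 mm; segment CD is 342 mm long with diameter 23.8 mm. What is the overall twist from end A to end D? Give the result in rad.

J_AB = π(0.0557)⁴/32 = 9.45×10^-7 m⁴; J_BC = π(0.0380)⁴/32 = 2.05×10^-7 m⁴; J_CD = π(0.0238)⁴/32 = 3.15×10^-8 m⁴.
θ = (T/G)·Σ L_i/J_i = (35.20/36.7×10⁹)·(0.843/9.45×10^-7 + 0.394/2.05×10^-7 + 0.342/3.15×10^-8) = 0.01312 rad.

0.0131 rad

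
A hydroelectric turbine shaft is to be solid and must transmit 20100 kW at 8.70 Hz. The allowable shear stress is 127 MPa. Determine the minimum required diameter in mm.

245 mm

ω = 2π·8.70 = 54.66 rad/s, so T = P/ω = 20100×10³ / 54.66 = 367700 N·m.
For a solid shaft τ_max = 16T/(πd³), so d = (16T/(π τ_allow))^(1/3) = (16·367700/(π·1.27×10^8))^(1/3) = 0.2452 m.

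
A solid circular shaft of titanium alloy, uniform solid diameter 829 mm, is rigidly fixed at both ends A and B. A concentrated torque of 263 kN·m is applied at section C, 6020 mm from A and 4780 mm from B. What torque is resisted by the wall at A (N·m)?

With uniform GJ and both ends fixed, compatibility θ_AC = θ_CB gives T_A·a = T_B·b, together with T_A + T_B = T₀.
T_A = T₀·b/(a+b) = 263000·4780/10800 = 116400 N·m; T_B = 146600 N·m.

116000 N·m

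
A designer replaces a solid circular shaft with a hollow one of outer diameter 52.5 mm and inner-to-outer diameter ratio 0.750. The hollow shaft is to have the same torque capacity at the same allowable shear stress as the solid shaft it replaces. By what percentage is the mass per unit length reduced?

Equal τ_max and T ⇒ the solid shaft needs d_s³ = d_o³(1−k⁴), so d_s = 52.5·(1−0.750⁴)^(1/3) = 46.25 mm.
Area ratio A_h/A_s = d_o²(1−k²)/d_s² = (1−k²)/(1−k⁴)^(2/3) = 0.5638.
Mass saving = 1 − 0.5638 = 43.6 %.

43.6 %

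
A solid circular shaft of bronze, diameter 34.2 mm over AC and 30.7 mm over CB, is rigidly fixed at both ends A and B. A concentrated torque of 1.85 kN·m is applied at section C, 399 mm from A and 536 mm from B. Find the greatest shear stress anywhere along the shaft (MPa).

Compatibility: T_A·a/J_AC = T_B·b/J_CB with T_A + T_B = T₀.
J_AC = 1.34×10^-7 m⁴, J_CB = 8.72×10^-8 m⁴, so T_A = T₀·(J_AC/a)/((J_AC/a)+(J_CB/b)) = 1247 N·m, T_B = 602.8 N·m.
τ in each portion: τ_AC = 1.59×10^8 Pa, τ_CB = 1.06×10^8 Pa; maximum is in AC.
τ_max = T_AC·r/J = 1247·0.0171/1.34×10^-7 = 1.588×10^8 Pa.

159 MPa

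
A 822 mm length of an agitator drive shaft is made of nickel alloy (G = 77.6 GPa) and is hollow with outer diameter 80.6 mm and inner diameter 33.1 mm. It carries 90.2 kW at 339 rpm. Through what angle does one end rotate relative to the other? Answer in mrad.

ω = 2π·339/60 = 35.50 rad/s, so T = P/ω = 90.2×10³ / 35.50 = 2541 N·m.
J = π(d_o⁴ − d_i⁴)/32 = π(0.0806⁴ − 0.0331⁴)/32 = 4.025×10^-6 m⁴.
θ = T·L/(G·J) = 2541 × 0.822 / (77.6×10⁹ × 4.025×10^-6) = 6.686×10^-3 rad.

6.69 mrad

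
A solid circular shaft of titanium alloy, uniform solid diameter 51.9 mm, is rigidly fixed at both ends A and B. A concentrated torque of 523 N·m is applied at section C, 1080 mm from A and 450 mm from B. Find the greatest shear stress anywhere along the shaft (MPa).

With uniform GJ and both ends fixed, compatibility θ_AC = θ_CB gives T_A·a = T_B·b, together with T_A + T_B = T₀.
T_A = T₀·b/(a+b) = 523.0·450/1530 = 153.8 N·m; T_B = 369.2 N·m.
τ in each portion: τ_AC = 5.60×10^6 Pa, τ_CB = 1.34×10^7 Pa; maximum is in CB.
τ_max = T_CB·r/J = 369.2·0.0260/7.12×10^-7 = 1.345×10^7 Pa.

13.4 MPa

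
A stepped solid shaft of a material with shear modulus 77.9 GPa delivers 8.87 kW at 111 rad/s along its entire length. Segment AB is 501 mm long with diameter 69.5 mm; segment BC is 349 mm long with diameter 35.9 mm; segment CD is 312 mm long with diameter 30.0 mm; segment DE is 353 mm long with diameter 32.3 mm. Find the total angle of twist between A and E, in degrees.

0.563°

ω = 111 rad/s, so T = P/ω = 8.87×10³ / 111.0 = 79.91 N·m.
J_AB = π(0.0695)⁴/32 = 2.29×10^-6 m⁴; J_BC = π(0.0359)⁴/32 = 1.63×10^-7 m⁴; J_CD = π(0.0300)⁴/32 = 7.95×10^-8 m⁴; J_DE = π(0.0323)⁴/32 = 1.07×10^-7 m⁴.
θ = (T/G)·Σ L_i/J_i = (79.91/77.9×10⁹)·(0.501/2.29×10^-6 + 0.349/1.63×10^-7 + 0.312/7.95×10^-8 + 0.353/1.07×10^-7) = 9.833×10^-3 rad.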